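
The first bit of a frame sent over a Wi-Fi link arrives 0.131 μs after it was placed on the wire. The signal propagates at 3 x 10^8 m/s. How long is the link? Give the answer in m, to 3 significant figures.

d = s × t_prop = 300000000 × 1.31e-07 = 39.3 m.

39.3 m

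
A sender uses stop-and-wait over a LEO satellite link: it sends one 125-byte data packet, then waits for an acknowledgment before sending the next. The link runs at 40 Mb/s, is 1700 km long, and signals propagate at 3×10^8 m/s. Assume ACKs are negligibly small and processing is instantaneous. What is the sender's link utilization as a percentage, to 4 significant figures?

t_tx = L/R = 1000/40000000 = 2.5e-05 s.
t_prop = 1700000/300000000 = 0.00566667 s; RTT = 0.0113333 s.
Cycle = t_tx + RTT = 0.0113583 s.
Utilization = t_tx / cycle = 2.5e-05/0.0113583 = 0.2201 %.

0.2201 %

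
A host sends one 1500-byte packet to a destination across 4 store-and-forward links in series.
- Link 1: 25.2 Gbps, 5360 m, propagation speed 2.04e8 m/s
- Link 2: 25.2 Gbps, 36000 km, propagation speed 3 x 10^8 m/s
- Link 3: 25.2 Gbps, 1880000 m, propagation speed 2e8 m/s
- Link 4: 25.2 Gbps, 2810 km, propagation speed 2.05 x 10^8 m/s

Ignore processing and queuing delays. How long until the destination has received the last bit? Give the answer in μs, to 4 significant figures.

143100 μs

L = 1500 × 8 = 12000 bits.
Transmission delay per hop = L/R = 12000/25200000000 = 0.47619 μs; 4 hops → 1.90476 μs.
Propagation delays (d/s per hop): 26.2745, 120000, 9400, 13707.3 μs; sum = 143134 μs.
End-to-end = 143100 μs.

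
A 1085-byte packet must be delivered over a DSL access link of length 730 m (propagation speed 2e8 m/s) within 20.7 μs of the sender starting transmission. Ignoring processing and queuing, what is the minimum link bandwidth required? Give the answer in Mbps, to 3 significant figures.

509 Mbps

L = 8680 bits.
Propagation delay = 730 / 200000000 = 3.65 μs.
Transmission budget = 20.7 − 3.65 = 17.05 μs.
R ≥ L / t_tx = 8680 bits / 1.705e-05 s = 509 Mbps.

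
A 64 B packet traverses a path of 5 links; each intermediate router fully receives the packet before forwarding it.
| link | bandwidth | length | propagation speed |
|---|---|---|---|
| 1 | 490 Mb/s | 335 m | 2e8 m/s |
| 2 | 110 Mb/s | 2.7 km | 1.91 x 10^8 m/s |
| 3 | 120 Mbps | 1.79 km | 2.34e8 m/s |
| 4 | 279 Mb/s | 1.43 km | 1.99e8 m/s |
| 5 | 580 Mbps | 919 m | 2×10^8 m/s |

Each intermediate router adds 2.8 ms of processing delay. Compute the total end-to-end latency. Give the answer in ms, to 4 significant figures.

L = 64 × 8 = 512 bits.
Transmission delays (L/R per hop): 0.0010449, 0.00465455, 0.00426667, 0.00183513, 0.000882759 ms; sum = 0.012684 ms.
Propagation delays (d/s per hop): 0.001675, 0.0141361, 0.00764957, 0.00718593, 0.004595 ms; sum = 0.0352416 ms.
Processing at 4 router(s): 4 × 2.8 ms = 11.2 ms.
End-to-end = 11.25 ms.

11.25 ms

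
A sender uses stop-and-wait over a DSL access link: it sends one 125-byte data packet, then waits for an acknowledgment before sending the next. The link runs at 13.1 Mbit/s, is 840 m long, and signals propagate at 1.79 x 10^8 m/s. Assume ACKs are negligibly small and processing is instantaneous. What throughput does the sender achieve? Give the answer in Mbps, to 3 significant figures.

11.7 Mbps

t_tx = L/R = 1000/13100000 = 7.63359e-05 s.
t_prop = 840/179000000 = 4.69274e-06 s; RTT = 9.38547e-06 s.
Cycle = t_tx + RTT = 8.57214e-05 s.
Throughput = L / cycle = 1000 / 8.57214e-05 = 11.7 Mbps.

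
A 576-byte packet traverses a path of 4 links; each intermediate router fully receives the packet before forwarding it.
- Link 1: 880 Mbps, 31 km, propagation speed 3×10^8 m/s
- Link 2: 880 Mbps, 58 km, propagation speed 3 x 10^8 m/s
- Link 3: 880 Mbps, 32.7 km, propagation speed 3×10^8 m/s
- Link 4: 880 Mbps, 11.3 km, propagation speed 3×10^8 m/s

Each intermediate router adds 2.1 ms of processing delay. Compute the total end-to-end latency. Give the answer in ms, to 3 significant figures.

6.76 ms

L = 576 × 8 = 4608 bits.
Transmission delay per hop = L/R = 4608/880000000 = 0.00523636 ms; 4 hops → 0.0209455 ms.
Propagation delays (d/s per hop): 0.103333, 0.193333, 0.109, 0.0376667 ms; sum = 0.443333 ms.
Processing at 3 router(s): 3 × 2.1 ms = 6.3 ms.
End-to-end = 6.76 ms.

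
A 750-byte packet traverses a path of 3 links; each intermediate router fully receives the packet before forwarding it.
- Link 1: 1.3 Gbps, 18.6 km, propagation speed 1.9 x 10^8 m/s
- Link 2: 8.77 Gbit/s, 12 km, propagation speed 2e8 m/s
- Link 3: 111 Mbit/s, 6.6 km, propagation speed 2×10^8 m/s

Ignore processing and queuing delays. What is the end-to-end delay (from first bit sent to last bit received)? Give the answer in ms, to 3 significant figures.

L = 750 × 8 = 6000 bits.
Transmission delays (L/R per hop): 0.00461538, 0.000684151, 0.0540541 ms; sum = 0.0593536 ms.
Propagation delays (d/s per hop): 0.0978947, 0.06, 0.033 ms; sum = 0.190895 ms.
End-to-end = 0.250 ms.

0.250 ms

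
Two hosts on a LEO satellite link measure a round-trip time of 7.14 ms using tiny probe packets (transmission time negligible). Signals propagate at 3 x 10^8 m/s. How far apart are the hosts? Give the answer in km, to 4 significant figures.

One-way propagation = RTT/2 = 3.57 ms.
d = s × t = 300000000 × 0.00357 = 1071 km.

1071 km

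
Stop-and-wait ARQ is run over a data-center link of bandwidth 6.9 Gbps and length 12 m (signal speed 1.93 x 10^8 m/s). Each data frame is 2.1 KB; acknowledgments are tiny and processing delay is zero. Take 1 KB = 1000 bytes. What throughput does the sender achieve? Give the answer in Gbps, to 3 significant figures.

6.56 Gbps

t_tx = L/R = 16800/6900000000 = 2.43478e-06 s.
t_prop = 12/193000000 = 6.21762e-08 s; RTT = 1.24352e-07 s.
Cycle = t_tx + RTT = 2.55913e-06 s.
Throughput = L / cycle = 16800 / 2.55913e-06 = 6.56 Gbps.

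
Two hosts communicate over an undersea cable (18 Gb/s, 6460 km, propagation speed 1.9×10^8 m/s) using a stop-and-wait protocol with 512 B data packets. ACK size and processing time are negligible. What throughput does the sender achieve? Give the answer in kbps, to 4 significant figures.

60.24 kbps

t_tx = L/R = 4096/18000000000 = 2.27556e-07 s.
t_prop = 6460000/190000000 = 0.034 s; RTT = 0.068 s.
Cycle = t_tx + RTT = 0.0680002 s.
Throughput = L / cycle = 4096 / 0.0680002 = 60.24 kbps.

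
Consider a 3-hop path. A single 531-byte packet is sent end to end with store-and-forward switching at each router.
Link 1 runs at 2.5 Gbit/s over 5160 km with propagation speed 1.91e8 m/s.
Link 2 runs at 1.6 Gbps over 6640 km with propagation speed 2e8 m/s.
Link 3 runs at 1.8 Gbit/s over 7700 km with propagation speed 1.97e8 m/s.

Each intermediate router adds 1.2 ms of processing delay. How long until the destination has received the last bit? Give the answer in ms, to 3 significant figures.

102 ms

L = 531 × 8 = 4248 bits.
Transmission delays (L/R per hop): 0.0016992, 0.002655, 0.00236 ms; sum = 0.0067142 ms.
Propagation delays (d/s per hop): 27.0157, 33.2, 39.0863 ms; sum = 99.302 ms.
Processing at 2 router(s): 2 × 1.2 ms = 2.4 ms.
End-to-end = 102 ms.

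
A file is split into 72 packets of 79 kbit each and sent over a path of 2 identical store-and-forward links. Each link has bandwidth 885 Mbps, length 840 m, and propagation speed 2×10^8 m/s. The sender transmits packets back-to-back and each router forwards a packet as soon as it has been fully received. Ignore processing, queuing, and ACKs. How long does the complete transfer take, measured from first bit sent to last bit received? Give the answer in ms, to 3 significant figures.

6.52 ms

Per-hop transmission t_tx = L/R = 79000/885000000 = 0.0892655 ms.
Per-hop propagation t_prop = 840/200000000 = 0.0042 ms.
Pipeline fill: first packet needs 2·t_tx to clear all hops; remaining 71 packets each add one t_tx.
Total = (2+72-1)·t_tx + 2·t_prop = 73·0.0892655 + 2·0.0042 = 6.52 ms.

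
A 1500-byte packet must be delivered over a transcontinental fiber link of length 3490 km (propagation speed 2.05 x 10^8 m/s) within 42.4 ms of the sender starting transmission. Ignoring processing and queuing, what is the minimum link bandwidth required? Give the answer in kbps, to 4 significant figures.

L = 12000 bits.
Propagation delay = 3490000 / 2.05e+08 = 17.0244 ms.
Transmission budget = 42.4 − 17.0244 = 25.3756 ms.
R ≥ L / t_tx = 12000 bits / 0.0253756 s = 472.9 kbps.

472.9 kbps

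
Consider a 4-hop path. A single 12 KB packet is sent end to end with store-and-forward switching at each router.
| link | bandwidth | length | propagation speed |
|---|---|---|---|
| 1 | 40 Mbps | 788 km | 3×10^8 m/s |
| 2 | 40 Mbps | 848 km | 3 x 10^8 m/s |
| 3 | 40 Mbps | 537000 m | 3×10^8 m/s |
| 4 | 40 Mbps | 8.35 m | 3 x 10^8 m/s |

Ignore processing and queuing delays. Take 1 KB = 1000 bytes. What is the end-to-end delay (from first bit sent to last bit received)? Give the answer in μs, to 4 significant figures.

L = 96000 bits.
Transmission delay per hop = L/R = 96000/40000000 = 2400 μs; 4 hops → 9600 μs.
Propagation delays (d/s per hop): 2626.67, 2826.67, 1790, 0.0278333 μs; sum = 7243.36 μs.
End-to-end = 16840 μs.

16840 μs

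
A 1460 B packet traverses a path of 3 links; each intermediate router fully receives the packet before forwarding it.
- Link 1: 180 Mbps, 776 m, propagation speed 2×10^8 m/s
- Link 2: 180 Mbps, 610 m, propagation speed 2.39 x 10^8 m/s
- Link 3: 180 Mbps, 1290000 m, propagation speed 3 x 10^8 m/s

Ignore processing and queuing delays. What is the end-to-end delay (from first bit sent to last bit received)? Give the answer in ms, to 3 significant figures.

4.50 ms

L = 1460 × 8 = 11680 bits.
Transmission delay per hop = L/R = 11680/180000000 = 0.0648889 ms; 3 hops → 0.194667 ms.
Propagation delays (d/s per hop): 0.00388, 0.0025523, 4.3 ms; sum = 4.30643 ms.
End-to-end = 4.50 ms.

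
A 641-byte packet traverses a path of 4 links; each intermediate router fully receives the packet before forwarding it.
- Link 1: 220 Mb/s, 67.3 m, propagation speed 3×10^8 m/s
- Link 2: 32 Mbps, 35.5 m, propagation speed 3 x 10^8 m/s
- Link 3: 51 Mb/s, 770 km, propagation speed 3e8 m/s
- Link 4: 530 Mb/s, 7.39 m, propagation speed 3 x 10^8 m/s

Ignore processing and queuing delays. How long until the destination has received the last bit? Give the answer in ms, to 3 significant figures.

2.86 ms

L = 641 × 8 = 5128 bits.
Transmission delays (L/R per hop): 0.0233091, 0.16025, 0.100549, 0.00967547 ms; sum = 0.293784 ms.
Propagation delays (d/s per hop): 0.000224333, 0.000118333, 2.56667, 2.46333e-05 ms; sum = 2.56703 ms.
End-to-end = 2.86 ms.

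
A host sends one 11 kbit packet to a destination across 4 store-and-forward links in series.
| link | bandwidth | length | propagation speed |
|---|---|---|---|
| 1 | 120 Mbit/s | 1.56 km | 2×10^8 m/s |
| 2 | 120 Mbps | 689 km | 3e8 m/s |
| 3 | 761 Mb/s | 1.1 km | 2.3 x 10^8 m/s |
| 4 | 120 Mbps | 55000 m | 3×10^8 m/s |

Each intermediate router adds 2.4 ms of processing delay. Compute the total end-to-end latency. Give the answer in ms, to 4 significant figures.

9.982 ms

L = 11000 bits.
Transmission delays (L/R per hop): 0.0916667, 0.0916667, 0.0144547, 0.0916667 ms; sum = 0.289455 ms.
Propagation delays (d/s per hop): 0.0078, 2.29667, 0.00478261, 0.183333 ms; sum = 2.49258 ms.
Processing at 3 router(s): 3 × 2.4 ms = 7.2 ms.
End-to-end = 9.982 ms.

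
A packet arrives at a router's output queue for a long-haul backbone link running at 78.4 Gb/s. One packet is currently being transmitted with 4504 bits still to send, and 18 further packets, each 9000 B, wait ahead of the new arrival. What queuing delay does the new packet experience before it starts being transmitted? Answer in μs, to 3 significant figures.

Each queued packet: L/R = 72000/78400000000 = 0.918367 μs.
18 queued → 16.5306 μs.
Plus remaining 4504 bits of current packet: 0.057449 μs.
Queuing delay = 16.6 μs.

16.6 μs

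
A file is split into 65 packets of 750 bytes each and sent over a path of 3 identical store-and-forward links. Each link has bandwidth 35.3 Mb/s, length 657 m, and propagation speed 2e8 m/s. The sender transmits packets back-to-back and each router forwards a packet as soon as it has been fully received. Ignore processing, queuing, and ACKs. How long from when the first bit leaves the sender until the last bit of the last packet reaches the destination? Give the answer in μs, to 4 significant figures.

Per-hop transmission t_tx = L/R = 6000/35300000 = 169.972 μs.
Per-hop propagation t_prop = 657/200000000 = 3.285 μs.
Pipeline fill: first packet needs 3·t_tx to clear all hops; remaining 64 packets each add one t_tx.
Total = (3+65-1)·t_tx + 3·t_prop = 67·169.972 + 3·3.285 = 11400 μs.

11400 μs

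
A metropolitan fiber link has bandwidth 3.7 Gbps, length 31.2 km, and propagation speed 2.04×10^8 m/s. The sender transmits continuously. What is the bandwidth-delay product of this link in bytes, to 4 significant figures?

Propagation delay = 31200 / 204000000 = 0.000152941 s.
BDP = R × t_prop = 3700000000 × 0.000152941 = 565882 bits.
In bytes: 565882/8 = 70740 bytes.

70740 bytes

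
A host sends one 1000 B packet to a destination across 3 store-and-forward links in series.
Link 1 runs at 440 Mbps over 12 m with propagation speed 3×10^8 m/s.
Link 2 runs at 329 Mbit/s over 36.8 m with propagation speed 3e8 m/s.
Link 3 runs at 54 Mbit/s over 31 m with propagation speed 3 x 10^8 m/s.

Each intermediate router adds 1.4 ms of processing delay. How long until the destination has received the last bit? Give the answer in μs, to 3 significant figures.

2990 μs

L = 1000 × 8 = 8000 bits.
Transmission delays (L/R per hop): 18.1818, 24.3161, 148.148 μs; sum = 190.646 μs.
Propagation delays (d/s per hop): 0.04, 0.122667, 0.103333 μs; sum = 0.266 μs.
Processing at 2 router(s): 2 × 1.4 ms = 2800 μs.
End-to-end = 2990 μs.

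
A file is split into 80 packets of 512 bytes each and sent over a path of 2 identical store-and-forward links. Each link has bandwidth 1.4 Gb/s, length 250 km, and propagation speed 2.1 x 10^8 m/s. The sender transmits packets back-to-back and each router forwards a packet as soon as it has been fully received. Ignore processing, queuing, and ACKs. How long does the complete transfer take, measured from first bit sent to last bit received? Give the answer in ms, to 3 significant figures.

Per-hop transmission t_tx = L/R = 4096/1400000000 = 0.00292571 ms.
Per-hop propagation t_prop = 250000/210000000 = 1.19048 ms.
Pipeline fill: first packet needs 2·t_tx to clear all hops; remaining 79 packets each add one t_tx.
Total = (2+80-1)·t_tx + 2·t_prop = 81·0.00292571 + 2·1.19048 = 2.62 ms.

2.62 ms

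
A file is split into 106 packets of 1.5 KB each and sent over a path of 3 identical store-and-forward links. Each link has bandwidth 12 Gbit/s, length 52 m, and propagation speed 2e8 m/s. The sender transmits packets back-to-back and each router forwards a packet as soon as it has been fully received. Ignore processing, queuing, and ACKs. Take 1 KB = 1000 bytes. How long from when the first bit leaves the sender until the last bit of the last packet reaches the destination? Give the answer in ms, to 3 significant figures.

Per-hop transmission t_tx = L/R = 12000/12000000000 = 0.001 ms.
Per-hop propagation t_prop = 52/200000000 = 0.00026 ms.
Pipeline fill: first packet needs 3·t_tx to clear all hops; remaining 105 packets each add one t_tx.
Total = (3+106-1)·t_tx + 3·t_prop = 108·0.001 + 3·0.00026 = 0.109 ms.

0.109 ms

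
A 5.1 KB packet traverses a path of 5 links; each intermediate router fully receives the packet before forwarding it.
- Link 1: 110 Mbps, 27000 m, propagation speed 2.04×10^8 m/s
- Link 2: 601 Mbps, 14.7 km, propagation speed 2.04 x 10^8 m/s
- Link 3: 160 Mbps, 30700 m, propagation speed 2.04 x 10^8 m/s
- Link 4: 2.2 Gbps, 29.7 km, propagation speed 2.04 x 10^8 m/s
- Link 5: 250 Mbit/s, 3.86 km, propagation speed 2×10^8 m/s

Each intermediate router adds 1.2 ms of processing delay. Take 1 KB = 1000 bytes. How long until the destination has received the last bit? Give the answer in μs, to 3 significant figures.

6200 μs

L = 40800 bits.
Transmission delays (L/R per hop): 370.909, 67.8869, 255, 18.5455, 163.2 μs; sum = 875.541 μs.
Propagation delays (d/s per hop): 132.353, 72.0588, 150.49, 145.588, 19.3 μs; sum = 519.79 μs.
Processing at 4 router(s): 4 × 1.2 ms = 4800 μs.
End-to-end = 6200 μs.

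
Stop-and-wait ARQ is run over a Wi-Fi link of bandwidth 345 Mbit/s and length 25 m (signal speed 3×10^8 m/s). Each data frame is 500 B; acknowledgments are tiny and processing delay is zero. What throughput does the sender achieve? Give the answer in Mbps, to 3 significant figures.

t_tx = L/R = 4000/345000000 = 1.15942e-05 s.
t_prop = 25/300000000 = 8.33333e-08 s; RTT = 1.66667e-07 s.
Cycle = t_tx + RTT = 1.17609e-05 s.
Throughput = L / cycle = 4000 / 1.17609e-05 = 340 Mbps.

340 Mbps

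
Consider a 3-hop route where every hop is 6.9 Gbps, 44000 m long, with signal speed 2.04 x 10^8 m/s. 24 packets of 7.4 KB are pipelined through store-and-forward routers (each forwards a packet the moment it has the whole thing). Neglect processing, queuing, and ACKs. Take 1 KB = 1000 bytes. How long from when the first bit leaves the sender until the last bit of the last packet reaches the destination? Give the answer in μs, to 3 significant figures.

870 μs

Per-hop transmission t_tx = L/R = 59200/6900000000 = 8.57971 μs.
Per-hop propagation t_prop = 44000/204000000 = 215.686 μs.
Pipeline fill: first packet needs 3·t_tx to clear all hops; remaining 23 packets each add one t_tx.
Total = (3+24-1)·t_tx + 3·t_prop = 26·8.57971 + 3·215.686 = 870 μs.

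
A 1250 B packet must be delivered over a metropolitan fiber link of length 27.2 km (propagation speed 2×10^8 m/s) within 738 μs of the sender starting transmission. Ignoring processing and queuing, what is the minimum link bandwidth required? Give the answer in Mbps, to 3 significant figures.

16.6 Mbps

L = 10000 bits.
Propagation delay = 27200 / 200000000 = 136 μs.
Transmission budget = 738 − 136 = 602 μs.
R ≥ L / t_tx = 10000 bits / 0.000602 s = 16.6 Mbps.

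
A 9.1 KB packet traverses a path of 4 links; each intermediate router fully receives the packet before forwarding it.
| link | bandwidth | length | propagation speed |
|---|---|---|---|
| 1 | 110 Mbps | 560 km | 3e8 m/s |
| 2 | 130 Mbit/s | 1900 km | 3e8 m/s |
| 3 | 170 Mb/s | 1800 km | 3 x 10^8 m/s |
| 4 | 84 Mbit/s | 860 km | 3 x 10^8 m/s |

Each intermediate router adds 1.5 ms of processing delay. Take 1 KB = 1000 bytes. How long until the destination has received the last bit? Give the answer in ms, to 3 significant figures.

L = 72800 bits.
Transmission delays (L/R per hop): 0.661818, 0.56, 0.428235, 0.866667 ms; sum = 2.51672 ms.
Propagation delays (d/s per hop): 1.86667, 6.33333, 6, 2.86667 ms; sum = 17.0667 ms.
Processing at 3 router(s): 3 × 1.5 ms = 4.5 ms.
End-to-end = 24.1 ms.

24.1 ms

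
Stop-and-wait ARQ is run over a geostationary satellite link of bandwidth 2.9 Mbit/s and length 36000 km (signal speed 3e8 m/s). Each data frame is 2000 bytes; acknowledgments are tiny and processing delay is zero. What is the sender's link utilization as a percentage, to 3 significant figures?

2.25 %

t_tx = L/R = 16000/2900000 = 0.00551724 s.
t_prop = 36000000/300000000 = 0.12 s; RTT = 0.24 s.
Cycle = t_tx + RTT = 0.245517 s.
Utilization = t_tx / cycle = 0.00551724/0.245517 = 2.25 %.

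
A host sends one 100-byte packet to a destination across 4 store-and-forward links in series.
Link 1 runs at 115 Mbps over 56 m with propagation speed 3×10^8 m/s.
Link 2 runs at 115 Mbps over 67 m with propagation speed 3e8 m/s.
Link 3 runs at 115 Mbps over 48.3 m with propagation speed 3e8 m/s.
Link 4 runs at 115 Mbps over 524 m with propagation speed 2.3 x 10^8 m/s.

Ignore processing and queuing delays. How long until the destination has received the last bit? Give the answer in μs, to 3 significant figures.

L = 100 × 8 = 800 bits.
Transmission delay per hop = L/R = 800/115000000 = 6.95652 μs; 4 hops → 27.8261 μs.
Propagation delays (d/s per hop): 0.186667, 0.223333, 0.161, 2.27826 μs; sum = 2.84926 μs.
End-to-end = 30.7 μs.

30.7 μs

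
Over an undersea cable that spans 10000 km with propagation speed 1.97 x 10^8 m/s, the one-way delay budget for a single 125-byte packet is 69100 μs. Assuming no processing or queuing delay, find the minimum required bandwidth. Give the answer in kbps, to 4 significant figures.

54.53 kbps

L = 1000 bits.
Propagation delay = 10000000 / 197000000 = 50761.4 μs.
Transmission budget = 69100 − 50761.4 = 18338.6 μs.
R ≥ L / t_tx = 1000 bits / 0.0183386 s = 54.53 kbps.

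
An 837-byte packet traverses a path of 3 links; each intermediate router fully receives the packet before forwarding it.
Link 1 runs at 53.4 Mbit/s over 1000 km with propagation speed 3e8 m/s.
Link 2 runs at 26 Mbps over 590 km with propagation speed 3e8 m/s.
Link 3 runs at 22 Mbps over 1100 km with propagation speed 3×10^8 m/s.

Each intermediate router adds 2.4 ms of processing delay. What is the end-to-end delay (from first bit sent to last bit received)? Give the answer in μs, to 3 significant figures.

14500 μs

L = 837 × 8 = 6696 bits.
Transmission delays (L/R per hop): 125.393, 257.538, 304.364 μs; sum = 687.295 μs.
Propagation delays (d/s per hop): 3333.33, 1966.67, 3666.67 μs; sum = 8966.67 μs.
Processing at 2 router(s): 2 × 2.4 ms = 4800 μs.
End-to-end = 14500 μs.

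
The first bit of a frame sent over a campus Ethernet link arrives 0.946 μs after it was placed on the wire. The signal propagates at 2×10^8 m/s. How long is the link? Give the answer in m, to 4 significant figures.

d = s × t_prop = 200000000 × 9.46e-07 = 189.2 m.

189.2 m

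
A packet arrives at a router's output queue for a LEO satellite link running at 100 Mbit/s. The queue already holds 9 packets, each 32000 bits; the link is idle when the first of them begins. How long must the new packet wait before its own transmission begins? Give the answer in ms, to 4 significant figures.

Each queued packet: L/R = 32000/100000000 = 0.32 ms.
9 queued → 2.88 ms.
Queuing delay = 2.880 ms.

2.880 ms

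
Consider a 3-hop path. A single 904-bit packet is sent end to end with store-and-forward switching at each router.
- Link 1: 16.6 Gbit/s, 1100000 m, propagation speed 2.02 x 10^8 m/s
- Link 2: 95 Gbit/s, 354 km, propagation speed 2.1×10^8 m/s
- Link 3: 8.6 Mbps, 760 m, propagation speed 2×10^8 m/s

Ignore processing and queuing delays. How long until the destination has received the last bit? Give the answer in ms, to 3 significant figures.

Transmission delays (L/R per hop): 5.44578e-05, 9.51579e-06, 0.105116 ms; sum = 0.10518 ms.
Propagation delays (d/s per hop): 5.44554, 1.68571, 0.0038 ms; sum = 7.13506 ms.
End-to-end = 7.24 ms.

7.24 ms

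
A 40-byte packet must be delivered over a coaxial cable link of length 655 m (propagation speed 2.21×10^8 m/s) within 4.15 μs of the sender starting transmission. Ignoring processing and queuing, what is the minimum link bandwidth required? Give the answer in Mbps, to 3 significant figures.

270 Mbps

L = 320 bits.
Propagation delay = 655 / 221000000 = 2.9638 μs.
Transmission budget = 4.15 − 2.9638 = 1.1862 μs.
R ≥ L / t_tx = 320 bits / 1.1862e-06 s = 270 Mbps.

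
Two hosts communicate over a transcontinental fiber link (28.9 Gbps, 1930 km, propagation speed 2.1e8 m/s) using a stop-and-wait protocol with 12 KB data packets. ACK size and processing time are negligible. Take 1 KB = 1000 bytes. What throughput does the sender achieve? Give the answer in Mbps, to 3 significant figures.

t_tx = L/R = 96000/28900000000 = 3.3218e-06 s.
t_prop = 1930000/210000000 = 0.00919048 s; RTT = 0.018381 s.
Cycle = t_tx + RTT = 0.0183843 s.
Throughput = L / cycle = 96000 / 0.0183843 = 5.22 Mbps.

5.22 Mbps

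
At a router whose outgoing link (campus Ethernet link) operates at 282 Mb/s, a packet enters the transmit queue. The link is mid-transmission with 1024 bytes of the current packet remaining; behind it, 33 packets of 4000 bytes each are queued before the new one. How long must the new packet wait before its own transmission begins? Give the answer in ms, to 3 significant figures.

Each queued packet: L/R = 32000/282000000 = 0.113475 ms.
33 queued → 3.74468 ms.
Plus remaining 8192 bits of current packet: 0.0290496 ms.
Queuing delay = 3.77 ms.

3.77 ms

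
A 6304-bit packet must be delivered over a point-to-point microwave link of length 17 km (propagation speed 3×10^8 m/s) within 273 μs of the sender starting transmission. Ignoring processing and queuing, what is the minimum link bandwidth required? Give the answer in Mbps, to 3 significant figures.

Propagation delay = 17000 / 300000000 = 56.6667 μs.
Transmission budget = 273 − 56.6667 = 216.333 μs.
R ≥ L / t_tx = 6304 bits / 0.000216333 s = 29.1 Mbps.

29.1 Mbps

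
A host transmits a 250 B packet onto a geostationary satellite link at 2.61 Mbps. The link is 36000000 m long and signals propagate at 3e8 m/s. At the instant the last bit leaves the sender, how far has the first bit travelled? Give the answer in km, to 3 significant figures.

230 km

t_tx = L/R = 2000/2610000 = 0.000766284 s.
Distance = s × t_tx = 300000000 × 0.000766284 = 230 km.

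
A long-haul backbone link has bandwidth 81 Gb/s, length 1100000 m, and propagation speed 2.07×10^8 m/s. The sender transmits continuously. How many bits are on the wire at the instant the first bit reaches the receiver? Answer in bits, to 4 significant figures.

Propagation delay = 1100000 / 2.07e+08 = 0.00531401 s.
BDP = R × t_prop = 81000000000 × 0.00531401 = 430435000 bits.

430400000 bits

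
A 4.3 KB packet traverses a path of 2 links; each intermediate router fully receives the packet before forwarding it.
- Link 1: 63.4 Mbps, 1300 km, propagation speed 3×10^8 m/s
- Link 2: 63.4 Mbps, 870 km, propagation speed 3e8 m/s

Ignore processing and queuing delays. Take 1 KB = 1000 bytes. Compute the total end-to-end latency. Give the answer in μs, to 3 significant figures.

L = 34400 bits.
Transmission delay per hop = L/R = 34400/63400000 = 542.587 μs; 2 hops → 1085.17 μs.
Propagation delays (d/s per hop): 4333.33, 2900 μs; sum = 7233.33 μs.
End-to-end = 8320 μs.

8320 μs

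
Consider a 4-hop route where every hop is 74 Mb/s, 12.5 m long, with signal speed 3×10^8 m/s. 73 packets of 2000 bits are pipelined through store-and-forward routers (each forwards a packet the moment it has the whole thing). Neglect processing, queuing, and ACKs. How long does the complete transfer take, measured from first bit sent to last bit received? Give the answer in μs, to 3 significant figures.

2050 μs

Per-hop transmission t_tx = L/R = 2000/74000000 = 27.027 μs.
Per-hop propagation t_prop = 12.5/300000000 = 0.0416667 μs.
Pipeline fill: first packet needs 4·t_tx to clear all hops; remaining 72 packets each add one t_tx.
Total = (4+73-1)·t_tx + 4·t_prop = 76·27.027 + 4·0.0416667 = 2050 μs.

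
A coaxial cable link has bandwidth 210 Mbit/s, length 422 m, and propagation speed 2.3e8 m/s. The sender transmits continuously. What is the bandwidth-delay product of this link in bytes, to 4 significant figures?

Propagation delay = 422 / 2.3e+08 = 1.83478e-06 s.
BDP = R × t_prop = 210000000 × 1.83478e-06 = 385.304 bits.
In bytes: 385.304/8 = 48.16 bytes.

48.16 bytes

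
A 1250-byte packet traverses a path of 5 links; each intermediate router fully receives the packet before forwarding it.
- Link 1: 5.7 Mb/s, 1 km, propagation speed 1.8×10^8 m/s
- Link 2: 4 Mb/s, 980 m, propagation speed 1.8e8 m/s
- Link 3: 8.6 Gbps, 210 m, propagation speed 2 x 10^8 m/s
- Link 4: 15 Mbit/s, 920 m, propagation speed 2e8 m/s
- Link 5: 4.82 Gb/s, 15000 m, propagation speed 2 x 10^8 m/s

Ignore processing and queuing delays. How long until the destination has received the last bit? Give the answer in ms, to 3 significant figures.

5.02 ms

L = 1250 × 8 = 10000 bits.
Transmission delays (L/R per hop): 1.75439, 2.5, 0.00116279, 0.666667, 0.00207469 ms; sum = 4.92429 ms.
Propagation delays (d/s per hop): 0.00555556, 0.00544444, 0.00105, 0.0046, 0.075 ms; sum = 0.09165 ms.
End-to-end = 5.02 ms.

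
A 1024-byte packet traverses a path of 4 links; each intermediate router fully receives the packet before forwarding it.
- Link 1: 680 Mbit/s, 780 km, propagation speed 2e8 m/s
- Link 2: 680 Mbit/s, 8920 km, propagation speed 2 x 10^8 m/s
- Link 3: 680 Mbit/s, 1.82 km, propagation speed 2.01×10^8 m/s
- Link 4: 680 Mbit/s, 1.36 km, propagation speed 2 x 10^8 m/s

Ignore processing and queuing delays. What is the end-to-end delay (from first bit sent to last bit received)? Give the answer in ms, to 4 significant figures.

48.56 ms

L = 1024 × 8 = 8192 bits.
Transmission delay per hop = L/R = 8192/680000000 = 0.0120471 ms; 4 hops → 0.0481882 ms.
Propagation delays (d/s per hop): 3.9, 44.6, 0.00905473, 0.0068 ms; sum = 48.5159 ms.
End-to-end = 48.56 ms.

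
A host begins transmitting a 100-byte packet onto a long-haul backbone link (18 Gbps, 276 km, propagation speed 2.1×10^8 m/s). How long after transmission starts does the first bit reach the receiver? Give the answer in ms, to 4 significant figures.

1.314 ms

First bit experiences only propagation delay: d/s = 276000/210000000 = 1.314 ms.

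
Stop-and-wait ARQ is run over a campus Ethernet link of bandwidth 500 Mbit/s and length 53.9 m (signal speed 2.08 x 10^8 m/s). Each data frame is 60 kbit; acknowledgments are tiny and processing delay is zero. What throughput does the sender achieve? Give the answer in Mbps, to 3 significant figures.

t_tx = L/R = 60000/500000000 = 0.00012 s.
t_prop = 53.9/208000000 = 2.59135e-07 s; RTT = 5.18269e-07 s.
Cycle = t_tx + RTT = 0.000120518 s.
Throughput = L / cycle = 60000 / 0.000120518 = 498 Mbps.

498 Mbps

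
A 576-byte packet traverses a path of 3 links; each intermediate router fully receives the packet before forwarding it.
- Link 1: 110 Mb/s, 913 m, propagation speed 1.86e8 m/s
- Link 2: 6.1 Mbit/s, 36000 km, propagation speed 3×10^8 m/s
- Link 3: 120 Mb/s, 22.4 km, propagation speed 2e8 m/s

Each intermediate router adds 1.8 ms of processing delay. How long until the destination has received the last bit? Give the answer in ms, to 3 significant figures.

125 ms

L = 576 × 8 = 4608 bits.
Transmission delays (L/R per hop): 0.0418909, 0.75541, 0.0384 ms; sum = 0.835701 ms.
Propagation delays (d/s per hop): 0.0049086, 120, 0.112 ms; sum = 120.117 ms.
Processing at 2 router(s): 2 × 1.8 ms = 3.6 ms.
End-to-end = 125 ms.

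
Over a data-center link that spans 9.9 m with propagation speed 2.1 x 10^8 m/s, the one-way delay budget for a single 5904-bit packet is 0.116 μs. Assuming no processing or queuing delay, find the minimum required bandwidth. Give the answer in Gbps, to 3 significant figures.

Propagation delay = 9.9 / 210000000 = 0.0471429 μs.
Transmission budget = 0.116 − 0.0471429 = 0.0688571 μs.
R ≥ L / t_tx = 5904 bits / 6.88571e-08 s = 85.7 Gbps.

85.7 Gbps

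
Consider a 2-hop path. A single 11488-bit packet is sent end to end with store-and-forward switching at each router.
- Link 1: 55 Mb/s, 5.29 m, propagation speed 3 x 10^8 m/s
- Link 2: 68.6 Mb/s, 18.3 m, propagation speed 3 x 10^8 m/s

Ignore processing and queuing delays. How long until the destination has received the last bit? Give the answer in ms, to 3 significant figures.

0.376 ms

Transmission delays (L/R per hop): 0.208873, 0.167464 ms; sum = 0.376336 ms.
Propagation delays (d/s per hop): 1.76333e-05, 6.1e-05 ms; sum = 7.86333e-05 ms.
End-to-end = 0.376 ms.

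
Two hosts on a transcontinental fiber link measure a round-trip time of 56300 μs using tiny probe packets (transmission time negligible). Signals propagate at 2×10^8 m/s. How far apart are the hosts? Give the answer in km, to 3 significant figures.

5630 km

One-way propagation = RTT/2 = 28150 μs.
d = s × t = 200000000 × 0.02815 = 5630 km.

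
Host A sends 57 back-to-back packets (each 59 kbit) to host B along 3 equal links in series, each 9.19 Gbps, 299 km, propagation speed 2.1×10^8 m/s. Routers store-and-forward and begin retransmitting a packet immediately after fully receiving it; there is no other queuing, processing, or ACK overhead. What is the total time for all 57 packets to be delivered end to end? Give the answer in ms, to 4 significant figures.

4.650 ms

Per-hop transmission t_tx = L/R = 59000/9190000000 = 0.00642002 ms.
Per-hop propagation t_prop = 299000/210000000 = 1.42381 ms.
Pipeline fill: first packet needs 3·t_tx to clear all hops; remaining 56 packets each add one t_tx.
Total = (3+57-1)·t_tx + 3·t_prop = 59·0.00642002 + 3·1.42381 = 4.650 ms.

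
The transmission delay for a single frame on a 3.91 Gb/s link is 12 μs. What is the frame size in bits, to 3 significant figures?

L = R × t_tx = 3910000000 b/s × 1.2e-05 s = 46920 bits.

46900 bits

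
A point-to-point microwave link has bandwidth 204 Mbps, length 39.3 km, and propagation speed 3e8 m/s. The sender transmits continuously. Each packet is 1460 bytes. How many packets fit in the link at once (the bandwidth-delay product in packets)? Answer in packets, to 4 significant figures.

2.288 packets

Propagation delay = 39300 / 300000000 = 0.000131 s.
BDP = R × t_prop = 204000000 × 0.000131 = 26724 bits.
In packets of 11680 bits: 2.288 packets.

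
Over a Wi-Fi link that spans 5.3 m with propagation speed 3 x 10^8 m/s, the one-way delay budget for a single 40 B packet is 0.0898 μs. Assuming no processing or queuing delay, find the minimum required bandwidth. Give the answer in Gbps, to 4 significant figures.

4.436 Gbps

L = 320 bits.
Propagation delay = 5.3 / 300000000 = 0.0176667 μs.
Transmission budget = 0.0898 − 0.0176667 = 0.0721333 μs.
R ≥ L / t_tx = 320 bits / 7.21333e-08 s = 4.436 Gbps.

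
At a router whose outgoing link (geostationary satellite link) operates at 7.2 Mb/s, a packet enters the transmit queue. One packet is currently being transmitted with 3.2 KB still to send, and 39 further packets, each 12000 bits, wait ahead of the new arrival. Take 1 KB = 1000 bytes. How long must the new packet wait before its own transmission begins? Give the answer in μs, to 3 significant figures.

68600 μs

Each queued packet: L/R = 12000/7200000 = 1666.67 μs.
39 queued → 65000 μs.
Plus remaining 25600 bits of current packet: 3555.56 μs.
Queuing delay = 68600 μs.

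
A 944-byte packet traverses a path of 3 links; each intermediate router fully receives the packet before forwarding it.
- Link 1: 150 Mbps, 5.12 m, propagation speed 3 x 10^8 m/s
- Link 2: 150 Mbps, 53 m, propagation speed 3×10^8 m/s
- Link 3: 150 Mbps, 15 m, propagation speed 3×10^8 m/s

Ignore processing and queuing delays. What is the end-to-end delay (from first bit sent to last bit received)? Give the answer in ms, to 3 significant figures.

0.151 ms

L = 944 × 8 = 7552 bits.
Transmission delay per hop = L/R = 7552/150000000 = 0.0503467 ms; 3 hops → 0.15104 ms.
Propagation delays (d/s per hop): 1.70667e-05, 0.000176667, 5e-05 ms; sum = 0.000243733 ms.
End-to-end = 0.151 ms.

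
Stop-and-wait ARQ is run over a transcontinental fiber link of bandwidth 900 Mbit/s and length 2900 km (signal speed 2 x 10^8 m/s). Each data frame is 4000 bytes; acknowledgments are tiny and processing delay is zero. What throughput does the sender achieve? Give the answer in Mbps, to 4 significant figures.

t_tx = L/R = 32000/900000000 = 3.55556e-05 s.
t_prop = 2900000/200000000 = 0.0145 s; RTT = 0.029 s.
Cycle = t_tx + RTT = 0.0290356 s.
Throughput = L / cycle = 32000 / 0.0290356 = 1.102 Mbps.

1.102 Mbps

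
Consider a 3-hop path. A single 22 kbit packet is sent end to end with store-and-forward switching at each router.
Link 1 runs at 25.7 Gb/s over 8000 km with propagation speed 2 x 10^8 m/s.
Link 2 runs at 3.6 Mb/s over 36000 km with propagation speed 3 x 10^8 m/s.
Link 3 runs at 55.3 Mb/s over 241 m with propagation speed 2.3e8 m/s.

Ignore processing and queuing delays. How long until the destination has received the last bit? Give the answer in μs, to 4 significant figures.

166500 μs

L = 22000 bits.
Transmission delays (L/R per hop): 0.856031, 6111.11, 397.83 μs; sum = 6509.8 μs.
Propagation delays (d/s per hop): 40000, 120000, 1.04783 μs; sum = 160001 μs.
End-to-end = 166500 μs.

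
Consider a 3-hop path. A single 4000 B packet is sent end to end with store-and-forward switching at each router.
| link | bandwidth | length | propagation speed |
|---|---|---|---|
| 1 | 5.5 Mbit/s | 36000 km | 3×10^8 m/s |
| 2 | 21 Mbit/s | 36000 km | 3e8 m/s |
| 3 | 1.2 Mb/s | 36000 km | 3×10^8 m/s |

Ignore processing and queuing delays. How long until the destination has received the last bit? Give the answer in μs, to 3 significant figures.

394000 μs

L = 4000 × 8 = 32000 bits.
Transmission delays (L/R per hop): 5818.18, 1523.81, 26666.7 μs; sum = 34008.7 μs.
Propagation delays (d/s per hop): 120000, 120000, 120000 μs; sum = 360000 μs.
End-to-end = 394000 μs.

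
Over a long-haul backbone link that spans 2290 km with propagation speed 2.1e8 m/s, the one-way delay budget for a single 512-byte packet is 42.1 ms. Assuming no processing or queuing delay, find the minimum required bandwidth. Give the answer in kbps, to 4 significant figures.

L = 4096 bits.
Propagation delay = 2290000 / 210000000 = 10.9048 ms.
Transmission budget = 42.1 − 10.9048 = 31.1952 ms.
R ≥ L / t_tx = 4096 bits / 0.0311952 s = 131.3 kbps.

131.3 kbps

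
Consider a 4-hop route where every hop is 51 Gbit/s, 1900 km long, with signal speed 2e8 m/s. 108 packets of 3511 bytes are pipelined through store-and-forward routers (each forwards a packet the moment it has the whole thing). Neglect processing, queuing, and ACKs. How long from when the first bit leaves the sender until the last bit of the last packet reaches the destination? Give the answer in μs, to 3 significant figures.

38100 μs

Per-hop transmission t_tx = L/R = 28088/51000000000 = 0.550745 μs.
Per-hop propagation t_prop = 1900000/200000000 = 9500 μs.
Pipeline fill: first packet needs 4·t_tx to clear all hops; remaining 107 packets each add one t_tx.
Total = (4+108-1)·t_tx + 4·t_prop = 111·0.550745 + 4·9500 = 38100 μs.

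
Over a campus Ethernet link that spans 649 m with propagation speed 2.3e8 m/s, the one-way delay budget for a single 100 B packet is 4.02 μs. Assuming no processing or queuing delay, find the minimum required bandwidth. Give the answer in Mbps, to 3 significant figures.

668 Mbps

L = 800 bits.
Propagation delay = 649 / 2.3e+08 = 2.82174 μs.
Transmission budget = 4.02 − 2.82174 = 1.19826 μs.
R ≥ L / t_tx = 800 bits / 1.19826e-06 s = 668 Mbps.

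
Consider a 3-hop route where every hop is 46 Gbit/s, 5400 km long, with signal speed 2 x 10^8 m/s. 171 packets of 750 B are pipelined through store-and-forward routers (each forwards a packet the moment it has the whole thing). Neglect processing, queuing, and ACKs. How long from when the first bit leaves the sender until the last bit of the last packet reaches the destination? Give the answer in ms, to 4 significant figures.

81.02 ms

Per-hop transmission t_tx = L/R = 6000/46000000000 = 0.000130435 ms.
Per-hop propagation t_prop = 5400000/200000000 = 27 ms.
Pipeline fill: first packet needs 3·t_tx to clear all hops; remaining 170 packets each add one t_tx.
Total = (3+171-1)·t_tx + 3·t_prop = 173·0.000130435 + 3·27 = 81.02 ms.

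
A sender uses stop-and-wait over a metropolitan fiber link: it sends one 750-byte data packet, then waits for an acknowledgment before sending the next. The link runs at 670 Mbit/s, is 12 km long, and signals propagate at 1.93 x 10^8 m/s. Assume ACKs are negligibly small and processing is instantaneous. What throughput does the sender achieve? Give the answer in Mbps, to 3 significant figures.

45.0 Mbps

t_tx = L/R = 6000/670000000 = 8.95522e-06 s.
t_prop = 12000/193000000 = 6.21762e-05 s; RTT = 0.000124352 s.
Cycle = t_tx + RTT = 0.000133308 s.
Throughput = L / cycle = 6000 / 0.000133308 = 45.0 Mbps.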